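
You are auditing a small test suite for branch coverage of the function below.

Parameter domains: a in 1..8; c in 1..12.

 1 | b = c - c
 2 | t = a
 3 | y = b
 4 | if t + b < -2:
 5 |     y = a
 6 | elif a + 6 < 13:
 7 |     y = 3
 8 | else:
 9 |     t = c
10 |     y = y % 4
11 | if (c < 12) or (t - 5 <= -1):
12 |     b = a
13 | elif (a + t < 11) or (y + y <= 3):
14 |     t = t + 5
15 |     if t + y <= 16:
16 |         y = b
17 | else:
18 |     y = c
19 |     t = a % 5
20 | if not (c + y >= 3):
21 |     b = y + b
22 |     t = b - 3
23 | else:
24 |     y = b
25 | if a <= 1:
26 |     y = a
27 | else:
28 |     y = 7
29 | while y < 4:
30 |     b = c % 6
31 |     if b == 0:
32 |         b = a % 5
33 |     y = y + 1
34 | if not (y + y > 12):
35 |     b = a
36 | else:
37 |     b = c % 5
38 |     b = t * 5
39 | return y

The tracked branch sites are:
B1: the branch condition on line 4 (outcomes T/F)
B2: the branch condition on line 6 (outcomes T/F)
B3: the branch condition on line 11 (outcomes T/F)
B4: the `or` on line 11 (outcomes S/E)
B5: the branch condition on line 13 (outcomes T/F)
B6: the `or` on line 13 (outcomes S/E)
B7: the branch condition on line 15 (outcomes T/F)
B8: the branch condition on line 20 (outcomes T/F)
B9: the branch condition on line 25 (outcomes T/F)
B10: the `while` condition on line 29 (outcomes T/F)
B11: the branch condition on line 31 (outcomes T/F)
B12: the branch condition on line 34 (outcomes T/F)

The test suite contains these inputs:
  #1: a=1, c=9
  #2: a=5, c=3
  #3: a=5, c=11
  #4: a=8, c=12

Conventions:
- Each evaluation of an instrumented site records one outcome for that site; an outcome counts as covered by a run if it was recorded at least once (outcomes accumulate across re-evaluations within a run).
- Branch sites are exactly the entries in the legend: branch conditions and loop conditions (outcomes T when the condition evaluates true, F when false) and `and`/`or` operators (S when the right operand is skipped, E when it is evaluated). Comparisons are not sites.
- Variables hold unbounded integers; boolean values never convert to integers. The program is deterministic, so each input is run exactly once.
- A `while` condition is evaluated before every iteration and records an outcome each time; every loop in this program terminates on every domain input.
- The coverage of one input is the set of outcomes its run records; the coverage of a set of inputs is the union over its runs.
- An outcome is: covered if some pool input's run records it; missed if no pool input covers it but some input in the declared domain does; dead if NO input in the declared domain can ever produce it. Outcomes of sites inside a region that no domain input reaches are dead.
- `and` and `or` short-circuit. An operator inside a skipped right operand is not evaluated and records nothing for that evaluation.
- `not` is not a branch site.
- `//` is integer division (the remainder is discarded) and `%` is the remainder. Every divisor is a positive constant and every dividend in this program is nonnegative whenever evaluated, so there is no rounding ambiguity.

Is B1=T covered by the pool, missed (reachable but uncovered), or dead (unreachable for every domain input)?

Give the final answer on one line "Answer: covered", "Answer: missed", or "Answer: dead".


no pool input records B1=T
checking all 96 inputs in the declared domain: B1=T is never recorded -> dead
Answer: dead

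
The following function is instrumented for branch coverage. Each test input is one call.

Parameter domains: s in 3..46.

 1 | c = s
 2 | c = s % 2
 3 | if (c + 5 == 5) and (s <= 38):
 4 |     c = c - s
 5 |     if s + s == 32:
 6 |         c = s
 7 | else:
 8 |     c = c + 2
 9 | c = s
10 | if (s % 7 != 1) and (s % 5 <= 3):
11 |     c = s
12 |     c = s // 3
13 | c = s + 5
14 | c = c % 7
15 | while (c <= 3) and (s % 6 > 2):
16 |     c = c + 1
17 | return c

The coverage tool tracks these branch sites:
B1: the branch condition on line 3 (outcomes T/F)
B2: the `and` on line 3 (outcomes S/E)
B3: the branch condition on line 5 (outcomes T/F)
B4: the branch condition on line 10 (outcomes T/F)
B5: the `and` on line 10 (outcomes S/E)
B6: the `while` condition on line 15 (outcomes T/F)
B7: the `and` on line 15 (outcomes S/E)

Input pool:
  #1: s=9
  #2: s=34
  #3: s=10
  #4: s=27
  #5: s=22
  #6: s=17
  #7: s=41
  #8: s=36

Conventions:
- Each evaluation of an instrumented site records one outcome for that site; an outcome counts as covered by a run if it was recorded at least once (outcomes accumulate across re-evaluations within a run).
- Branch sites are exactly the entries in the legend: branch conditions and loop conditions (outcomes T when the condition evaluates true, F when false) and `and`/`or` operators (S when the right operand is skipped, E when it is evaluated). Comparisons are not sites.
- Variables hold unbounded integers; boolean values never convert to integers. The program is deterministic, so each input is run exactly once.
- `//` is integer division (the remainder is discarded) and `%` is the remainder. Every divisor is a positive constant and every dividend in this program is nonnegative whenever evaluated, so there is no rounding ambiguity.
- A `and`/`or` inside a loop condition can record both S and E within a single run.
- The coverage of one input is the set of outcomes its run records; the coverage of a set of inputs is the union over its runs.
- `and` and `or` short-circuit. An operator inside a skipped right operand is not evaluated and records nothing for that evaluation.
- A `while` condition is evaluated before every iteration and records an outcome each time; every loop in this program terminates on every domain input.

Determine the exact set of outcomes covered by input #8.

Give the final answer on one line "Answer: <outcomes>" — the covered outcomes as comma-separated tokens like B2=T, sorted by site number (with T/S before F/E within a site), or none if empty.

Tracing the run of input #8 (s=36):
  B2->E, B1->T, B3->F, B5->S, B4->F, B7->S, B6->F
distinct outcomes covered: B1=T, B2=E, B3=F, B4=F, B5=S, B6=F, B7=S

Answer: B1=T, B2=E, B3=F, B4=F, B5=S, B6=F, B7=S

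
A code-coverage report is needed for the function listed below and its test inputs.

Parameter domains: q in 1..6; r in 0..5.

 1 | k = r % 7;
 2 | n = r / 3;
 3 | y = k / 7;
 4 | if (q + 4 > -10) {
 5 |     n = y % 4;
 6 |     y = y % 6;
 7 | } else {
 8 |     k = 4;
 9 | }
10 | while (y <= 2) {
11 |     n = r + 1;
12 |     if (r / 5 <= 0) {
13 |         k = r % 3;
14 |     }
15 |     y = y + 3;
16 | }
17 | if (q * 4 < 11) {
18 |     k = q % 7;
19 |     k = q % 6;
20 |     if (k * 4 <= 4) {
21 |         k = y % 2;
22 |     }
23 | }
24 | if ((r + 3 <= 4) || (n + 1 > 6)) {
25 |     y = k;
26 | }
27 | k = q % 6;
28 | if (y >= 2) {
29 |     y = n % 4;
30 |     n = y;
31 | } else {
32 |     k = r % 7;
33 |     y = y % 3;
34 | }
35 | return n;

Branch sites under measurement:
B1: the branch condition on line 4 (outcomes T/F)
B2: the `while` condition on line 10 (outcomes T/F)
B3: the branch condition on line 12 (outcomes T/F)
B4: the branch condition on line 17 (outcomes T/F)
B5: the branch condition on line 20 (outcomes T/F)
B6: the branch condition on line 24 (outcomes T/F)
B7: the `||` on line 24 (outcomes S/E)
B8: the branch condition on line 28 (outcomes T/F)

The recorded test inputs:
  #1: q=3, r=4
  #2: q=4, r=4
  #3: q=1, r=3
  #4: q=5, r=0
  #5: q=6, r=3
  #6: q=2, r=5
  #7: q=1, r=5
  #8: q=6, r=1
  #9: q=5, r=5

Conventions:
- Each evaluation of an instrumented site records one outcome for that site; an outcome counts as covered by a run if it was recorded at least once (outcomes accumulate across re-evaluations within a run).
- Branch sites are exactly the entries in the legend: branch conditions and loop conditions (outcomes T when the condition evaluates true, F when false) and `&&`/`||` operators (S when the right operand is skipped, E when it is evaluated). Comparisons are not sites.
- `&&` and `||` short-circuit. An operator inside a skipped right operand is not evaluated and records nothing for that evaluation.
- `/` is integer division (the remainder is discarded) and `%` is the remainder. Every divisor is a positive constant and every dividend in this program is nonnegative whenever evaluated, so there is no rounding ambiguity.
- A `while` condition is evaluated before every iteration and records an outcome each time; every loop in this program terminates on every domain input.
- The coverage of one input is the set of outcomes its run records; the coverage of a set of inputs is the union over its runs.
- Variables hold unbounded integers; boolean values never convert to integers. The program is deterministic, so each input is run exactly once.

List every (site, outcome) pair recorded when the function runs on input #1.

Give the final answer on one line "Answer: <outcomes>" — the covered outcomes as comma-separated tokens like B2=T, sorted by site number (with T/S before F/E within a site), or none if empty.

Tracing the run of input #1 (q=3, r=4):
  B1->T, B2->T, B3->T, B2->F, B4->F, B7->E, B6->F, B8->T
distinct outcomes covered: B1=T, B2=T, B2=F, B3=T, B4=F, B6=F, B7=E, B8=T

Answer: B1=T, B2=T, B2=F, B3=T, B4=F, B6=F, B7=E, B8=T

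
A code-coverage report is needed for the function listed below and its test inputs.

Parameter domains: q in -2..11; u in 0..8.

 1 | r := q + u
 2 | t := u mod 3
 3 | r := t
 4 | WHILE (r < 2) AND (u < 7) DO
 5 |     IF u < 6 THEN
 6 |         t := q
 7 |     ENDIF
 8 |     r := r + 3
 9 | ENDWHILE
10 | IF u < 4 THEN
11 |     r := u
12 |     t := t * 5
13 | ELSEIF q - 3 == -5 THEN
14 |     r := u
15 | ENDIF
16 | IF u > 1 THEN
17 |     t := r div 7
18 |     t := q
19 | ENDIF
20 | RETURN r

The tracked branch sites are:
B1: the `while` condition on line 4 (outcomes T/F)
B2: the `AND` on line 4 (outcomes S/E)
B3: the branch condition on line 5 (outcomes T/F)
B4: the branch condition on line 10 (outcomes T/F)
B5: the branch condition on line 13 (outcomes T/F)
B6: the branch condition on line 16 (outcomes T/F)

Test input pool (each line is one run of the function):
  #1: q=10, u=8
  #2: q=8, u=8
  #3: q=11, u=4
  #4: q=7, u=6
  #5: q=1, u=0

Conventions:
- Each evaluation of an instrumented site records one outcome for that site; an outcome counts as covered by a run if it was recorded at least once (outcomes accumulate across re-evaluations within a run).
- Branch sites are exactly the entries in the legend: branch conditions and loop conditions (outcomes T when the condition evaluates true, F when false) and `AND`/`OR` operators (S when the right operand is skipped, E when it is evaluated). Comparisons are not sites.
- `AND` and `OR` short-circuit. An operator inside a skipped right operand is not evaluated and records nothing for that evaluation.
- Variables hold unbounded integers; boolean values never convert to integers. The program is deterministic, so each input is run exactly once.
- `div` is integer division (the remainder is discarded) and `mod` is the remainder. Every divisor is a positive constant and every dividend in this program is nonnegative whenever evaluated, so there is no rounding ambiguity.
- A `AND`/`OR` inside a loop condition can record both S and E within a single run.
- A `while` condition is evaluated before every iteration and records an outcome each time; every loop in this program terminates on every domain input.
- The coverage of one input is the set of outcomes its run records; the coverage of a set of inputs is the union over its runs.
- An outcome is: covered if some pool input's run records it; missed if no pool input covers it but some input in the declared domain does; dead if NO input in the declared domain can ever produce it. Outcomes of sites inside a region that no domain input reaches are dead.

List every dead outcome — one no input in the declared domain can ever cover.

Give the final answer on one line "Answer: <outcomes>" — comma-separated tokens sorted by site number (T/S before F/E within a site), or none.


checking every outcome against all 126 domain inputs:
  reachable outcomes have witnesses, e.g. B1=T (e.g. q=-2, u=0), B1=F (e.g. q=-2, u=0), B2=S (e.g. q=-2, u=0), B2=E (e.g. q=-2, u=0)
Answer: none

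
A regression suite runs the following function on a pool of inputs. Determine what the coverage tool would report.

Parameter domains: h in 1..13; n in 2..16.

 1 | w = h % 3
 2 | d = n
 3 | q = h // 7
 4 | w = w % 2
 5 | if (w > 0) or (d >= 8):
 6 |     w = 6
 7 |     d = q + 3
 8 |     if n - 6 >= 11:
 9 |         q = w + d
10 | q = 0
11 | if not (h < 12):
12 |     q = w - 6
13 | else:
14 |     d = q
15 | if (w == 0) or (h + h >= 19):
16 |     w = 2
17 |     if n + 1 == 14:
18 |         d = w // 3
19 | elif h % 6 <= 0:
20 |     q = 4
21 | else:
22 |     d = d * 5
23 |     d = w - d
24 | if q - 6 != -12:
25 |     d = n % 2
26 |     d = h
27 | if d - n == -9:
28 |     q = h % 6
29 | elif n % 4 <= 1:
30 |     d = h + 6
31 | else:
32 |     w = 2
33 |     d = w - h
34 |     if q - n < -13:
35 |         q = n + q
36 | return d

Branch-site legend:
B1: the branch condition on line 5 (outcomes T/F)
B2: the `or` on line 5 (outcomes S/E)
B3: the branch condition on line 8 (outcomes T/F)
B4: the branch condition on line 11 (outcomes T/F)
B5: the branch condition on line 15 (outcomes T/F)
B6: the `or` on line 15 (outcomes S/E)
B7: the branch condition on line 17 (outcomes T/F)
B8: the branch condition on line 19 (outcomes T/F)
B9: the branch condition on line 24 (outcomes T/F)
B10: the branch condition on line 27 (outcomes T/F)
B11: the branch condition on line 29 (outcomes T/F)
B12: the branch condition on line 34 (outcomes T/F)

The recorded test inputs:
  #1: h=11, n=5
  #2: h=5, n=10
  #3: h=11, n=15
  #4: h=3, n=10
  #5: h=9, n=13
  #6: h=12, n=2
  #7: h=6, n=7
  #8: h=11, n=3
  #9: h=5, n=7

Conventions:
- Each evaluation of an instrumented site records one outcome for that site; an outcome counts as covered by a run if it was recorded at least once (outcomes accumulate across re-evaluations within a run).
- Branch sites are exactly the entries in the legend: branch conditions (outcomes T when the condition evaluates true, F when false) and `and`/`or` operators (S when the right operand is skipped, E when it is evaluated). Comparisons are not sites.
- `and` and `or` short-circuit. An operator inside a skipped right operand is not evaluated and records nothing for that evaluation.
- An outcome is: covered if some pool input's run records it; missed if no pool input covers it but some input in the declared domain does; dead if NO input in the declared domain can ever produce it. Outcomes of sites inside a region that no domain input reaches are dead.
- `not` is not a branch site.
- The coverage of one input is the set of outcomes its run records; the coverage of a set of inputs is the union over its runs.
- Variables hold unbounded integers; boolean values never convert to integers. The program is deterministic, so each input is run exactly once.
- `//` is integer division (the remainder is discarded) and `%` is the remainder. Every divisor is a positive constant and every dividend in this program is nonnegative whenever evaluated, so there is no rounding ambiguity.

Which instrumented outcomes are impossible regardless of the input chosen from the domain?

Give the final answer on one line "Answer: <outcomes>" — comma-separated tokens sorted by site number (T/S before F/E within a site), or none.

sweeping the full domain (195 inputs) for each outcome:
  B3=T: never recorded by any domain input -> dead
  reachable outcomes have witnesses, e.g. B1=T (e.g. h=1, n=2), B1=F (e.g. h=2, n=2), B2=S (e.g. h=1, n=2), B2=E (e.g. h=2, n=2)

Answer: B3=T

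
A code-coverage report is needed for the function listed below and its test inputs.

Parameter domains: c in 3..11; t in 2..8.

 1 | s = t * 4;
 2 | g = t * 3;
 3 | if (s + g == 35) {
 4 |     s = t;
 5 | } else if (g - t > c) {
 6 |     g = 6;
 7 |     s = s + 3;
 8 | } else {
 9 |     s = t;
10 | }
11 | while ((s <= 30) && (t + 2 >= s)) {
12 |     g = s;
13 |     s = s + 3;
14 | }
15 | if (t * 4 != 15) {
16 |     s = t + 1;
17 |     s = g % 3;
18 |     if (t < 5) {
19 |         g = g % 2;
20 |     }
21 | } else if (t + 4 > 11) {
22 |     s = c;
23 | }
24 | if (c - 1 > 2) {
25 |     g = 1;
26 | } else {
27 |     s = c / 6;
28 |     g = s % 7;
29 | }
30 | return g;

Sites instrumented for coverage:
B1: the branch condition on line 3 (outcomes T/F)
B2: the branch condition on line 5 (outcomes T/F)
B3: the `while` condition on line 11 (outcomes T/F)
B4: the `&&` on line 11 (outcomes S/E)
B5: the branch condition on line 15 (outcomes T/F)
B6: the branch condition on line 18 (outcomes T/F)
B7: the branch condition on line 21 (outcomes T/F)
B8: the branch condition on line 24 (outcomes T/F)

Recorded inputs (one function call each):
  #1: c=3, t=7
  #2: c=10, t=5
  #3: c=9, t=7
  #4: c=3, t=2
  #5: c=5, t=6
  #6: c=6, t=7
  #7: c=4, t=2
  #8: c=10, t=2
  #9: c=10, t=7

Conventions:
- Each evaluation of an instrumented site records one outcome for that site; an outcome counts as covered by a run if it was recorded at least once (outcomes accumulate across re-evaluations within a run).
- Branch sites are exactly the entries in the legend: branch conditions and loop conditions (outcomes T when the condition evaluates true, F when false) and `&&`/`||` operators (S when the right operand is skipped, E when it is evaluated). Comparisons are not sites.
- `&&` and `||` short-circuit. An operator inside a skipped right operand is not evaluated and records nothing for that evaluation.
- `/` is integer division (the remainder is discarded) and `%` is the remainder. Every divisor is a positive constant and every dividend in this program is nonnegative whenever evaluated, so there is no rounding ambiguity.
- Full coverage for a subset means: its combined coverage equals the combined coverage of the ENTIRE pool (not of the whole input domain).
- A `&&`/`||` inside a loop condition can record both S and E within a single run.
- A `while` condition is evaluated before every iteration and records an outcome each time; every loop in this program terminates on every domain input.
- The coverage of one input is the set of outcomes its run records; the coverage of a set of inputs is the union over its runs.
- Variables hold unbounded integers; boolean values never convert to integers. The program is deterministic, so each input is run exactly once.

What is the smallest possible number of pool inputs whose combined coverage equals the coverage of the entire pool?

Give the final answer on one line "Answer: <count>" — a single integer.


run #1 (c=3, t=7) records B1=F, B2=T, B3=F, B4=S, B5=T, B6=F, B8=F
run #2 (c=10, t=5) records B1=T, B3=T, B3=F, B4=E, B5=T, B6=F, B8=T
run #3 (c=9, t=7) records B1=F, B2=T, B3=F, B4=S, B5=T, B6=F, B8=T
run #4 (c=3, t=2) records B1=F, B2=T, B3=F, B4=E, B5=T, B6=T, B8=F
run #5 (c=5, t=6) records B1=F, B2=T, B3=F, B4=E, B5=T, B6=F, B8=T
run #6 (c=6, t=7) records B1=F, B2=T, B3=F, B4=S, B5=T, B6=F, B8=T
run #7 (c=4, t=2) records B1=F, B2=F, B3=T, B3=F, B4=E, B5=T, B6=T, B8=T
run #8 (c=10, t=2) records B1=F, B2=F, B3=T, B3=F, B4=E, B5=T, B6=T, B8=T
run #9 (c=10, t=7) records B1=F, B2=T, B3=F, B4=S, B5=T, B6=F, B8=T
the full pool covers 13 outcomes: B1=T, B1=F, B2=T, B2=F, B3=T, B3=F, B4=S, B4=E, B5=T, B6=T, B6=F, B8=T, B8=F
no size-1 subset reaches all 13 outcomes (best union: 8/13)
no size-2 subset reaches all 13 outcomes (best union: 12/13)
inputs {1, 2, 7} (size 3) cover everything; no size-3 subset with a lexicographically smaller index list covers all 13
Answer: 3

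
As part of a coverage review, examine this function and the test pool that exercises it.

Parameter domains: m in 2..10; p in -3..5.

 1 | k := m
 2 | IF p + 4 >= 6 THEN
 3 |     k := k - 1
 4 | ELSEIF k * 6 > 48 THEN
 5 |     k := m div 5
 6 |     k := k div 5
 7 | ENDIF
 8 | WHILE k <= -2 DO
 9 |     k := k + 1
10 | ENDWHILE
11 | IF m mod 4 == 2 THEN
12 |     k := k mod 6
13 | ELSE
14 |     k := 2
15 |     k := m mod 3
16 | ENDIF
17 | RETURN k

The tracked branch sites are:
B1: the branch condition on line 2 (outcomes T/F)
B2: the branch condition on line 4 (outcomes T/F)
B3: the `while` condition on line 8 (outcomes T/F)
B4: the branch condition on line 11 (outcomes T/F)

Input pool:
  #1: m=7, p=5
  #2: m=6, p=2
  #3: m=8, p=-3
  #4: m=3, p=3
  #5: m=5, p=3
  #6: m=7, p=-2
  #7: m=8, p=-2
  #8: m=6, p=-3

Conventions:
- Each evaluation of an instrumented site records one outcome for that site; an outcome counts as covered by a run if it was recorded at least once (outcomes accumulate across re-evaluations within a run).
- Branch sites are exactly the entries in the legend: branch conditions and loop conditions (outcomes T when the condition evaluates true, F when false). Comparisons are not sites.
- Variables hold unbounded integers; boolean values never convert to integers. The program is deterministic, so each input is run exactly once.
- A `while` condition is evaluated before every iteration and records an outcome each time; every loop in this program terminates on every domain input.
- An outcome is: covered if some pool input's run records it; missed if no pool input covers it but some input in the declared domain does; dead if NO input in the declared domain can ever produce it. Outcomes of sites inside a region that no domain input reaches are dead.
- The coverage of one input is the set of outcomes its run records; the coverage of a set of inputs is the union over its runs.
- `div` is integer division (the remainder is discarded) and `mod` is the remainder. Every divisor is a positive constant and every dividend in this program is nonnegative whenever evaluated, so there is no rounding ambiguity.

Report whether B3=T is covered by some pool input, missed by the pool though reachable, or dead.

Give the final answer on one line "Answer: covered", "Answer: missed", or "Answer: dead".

no pool input records B3=T
checking all 81 inputs in the declared domain: B3=T is never recorded -> dead

Answer: dead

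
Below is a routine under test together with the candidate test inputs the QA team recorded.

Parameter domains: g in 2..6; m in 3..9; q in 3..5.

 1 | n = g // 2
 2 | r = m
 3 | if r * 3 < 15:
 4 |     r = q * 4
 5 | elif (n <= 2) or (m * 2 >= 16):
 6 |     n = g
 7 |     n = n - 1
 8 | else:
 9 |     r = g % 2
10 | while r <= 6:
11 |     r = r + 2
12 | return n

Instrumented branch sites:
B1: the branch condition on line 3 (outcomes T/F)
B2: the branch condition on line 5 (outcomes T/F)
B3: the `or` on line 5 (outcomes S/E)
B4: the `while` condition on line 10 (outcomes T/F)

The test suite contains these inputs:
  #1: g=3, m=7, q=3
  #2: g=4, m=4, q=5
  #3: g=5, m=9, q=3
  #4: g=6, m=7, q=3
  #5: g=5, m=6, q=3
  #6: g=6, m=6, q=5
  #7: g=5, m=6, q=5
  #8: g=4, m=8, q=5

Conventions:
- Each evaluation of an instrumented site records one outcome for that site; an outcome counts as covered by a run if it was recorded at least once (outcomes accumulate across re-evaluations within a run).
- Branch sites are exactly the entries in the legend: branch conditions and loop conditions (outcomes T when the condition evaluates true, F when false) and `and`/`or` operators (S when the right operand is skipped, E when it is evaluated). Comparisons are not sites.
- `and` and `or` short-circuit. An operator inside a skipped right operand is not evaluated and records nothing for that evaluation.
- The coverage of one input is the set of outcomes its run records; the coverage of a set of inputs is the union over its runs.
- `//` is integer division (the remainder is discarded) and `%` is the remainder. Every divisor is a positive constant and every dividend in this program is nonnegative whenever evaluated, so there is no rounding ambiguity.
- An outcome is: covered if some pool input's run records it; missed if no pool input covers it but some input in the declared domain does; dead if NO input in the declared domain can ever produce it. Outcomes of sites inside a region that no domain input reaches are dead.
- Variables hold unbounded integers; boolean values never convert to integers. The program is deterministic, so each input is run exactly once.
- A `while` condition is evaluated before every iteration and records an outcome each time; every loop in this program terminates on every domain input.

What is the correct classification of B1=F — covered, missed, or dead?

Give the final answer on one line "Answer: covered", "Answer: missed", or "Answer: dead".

B1=F is recorded by pool input(s) 1, 3, 4, 5, 6, 7, 8 -> covered

Answer: covered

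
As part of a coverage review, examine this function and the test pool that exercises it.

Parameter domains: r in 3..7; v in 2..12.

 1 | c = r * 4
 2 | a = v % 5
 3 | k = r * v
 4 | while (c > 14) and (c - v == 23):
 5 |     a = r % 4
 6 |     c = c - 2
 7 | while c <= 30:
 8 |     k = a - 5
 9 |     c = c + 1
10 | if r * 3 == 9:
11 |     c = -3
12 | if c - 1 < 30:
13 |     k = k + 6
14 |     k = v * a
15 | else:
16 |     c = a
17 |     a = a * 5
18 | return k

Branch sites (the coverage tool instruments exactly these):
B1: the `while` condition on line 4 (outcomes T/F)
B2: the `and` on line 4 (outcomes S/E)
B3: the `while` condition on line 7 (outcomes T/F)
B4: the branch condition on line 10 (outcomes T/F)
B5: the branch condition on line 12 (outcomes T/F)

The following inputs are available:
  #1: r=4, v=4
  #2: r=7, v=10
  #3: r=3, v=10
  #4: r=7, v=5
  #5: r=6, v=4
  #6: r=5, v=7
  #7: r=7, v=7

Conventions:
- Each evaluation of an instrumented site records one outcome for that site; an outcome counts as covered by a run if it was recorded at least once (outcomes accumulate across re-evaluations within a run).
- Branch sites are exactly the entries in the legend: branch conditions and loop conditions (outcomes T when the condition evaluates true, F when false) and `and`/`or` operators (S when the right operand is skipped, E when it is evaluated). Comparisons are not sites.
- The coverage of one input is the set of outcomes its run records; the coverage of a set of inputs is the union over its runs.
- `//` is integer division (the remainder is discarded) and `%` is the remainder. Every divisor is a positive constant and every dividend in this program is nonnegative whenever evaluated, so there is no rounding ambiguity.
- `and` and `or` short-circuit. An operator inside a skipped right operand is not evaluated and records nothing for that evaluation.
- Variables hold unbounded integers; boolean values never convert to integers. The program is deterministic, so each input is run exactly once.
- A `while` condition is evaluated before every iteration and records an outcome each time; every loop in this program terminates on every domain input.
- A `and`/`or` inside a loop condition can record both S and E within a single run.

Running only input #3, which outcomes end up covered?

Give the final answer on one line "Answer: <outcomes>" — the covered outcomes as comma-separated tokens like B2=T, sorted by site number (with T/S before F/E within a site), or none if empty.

Running input #3 (r=3, v=10), event by event:
  B2->S, B1->F, B3->T, B3->T, B3->T, B3->T, B3->T, B3->T, B3->T, B3->T
  B3->T, B3->T, B3->T, B3->T, B3->T, B3->T, B3->T, B3->T, B3->T, B3->T
  B3->T, B3->F, B4->T, B5->T
as a set, this run covers: B1=F, B2=S, B3=T, B3=F, B4=T, B5=T

Answer: B1=F, B2=S, B3=T, B3=F, B4=T, B5=T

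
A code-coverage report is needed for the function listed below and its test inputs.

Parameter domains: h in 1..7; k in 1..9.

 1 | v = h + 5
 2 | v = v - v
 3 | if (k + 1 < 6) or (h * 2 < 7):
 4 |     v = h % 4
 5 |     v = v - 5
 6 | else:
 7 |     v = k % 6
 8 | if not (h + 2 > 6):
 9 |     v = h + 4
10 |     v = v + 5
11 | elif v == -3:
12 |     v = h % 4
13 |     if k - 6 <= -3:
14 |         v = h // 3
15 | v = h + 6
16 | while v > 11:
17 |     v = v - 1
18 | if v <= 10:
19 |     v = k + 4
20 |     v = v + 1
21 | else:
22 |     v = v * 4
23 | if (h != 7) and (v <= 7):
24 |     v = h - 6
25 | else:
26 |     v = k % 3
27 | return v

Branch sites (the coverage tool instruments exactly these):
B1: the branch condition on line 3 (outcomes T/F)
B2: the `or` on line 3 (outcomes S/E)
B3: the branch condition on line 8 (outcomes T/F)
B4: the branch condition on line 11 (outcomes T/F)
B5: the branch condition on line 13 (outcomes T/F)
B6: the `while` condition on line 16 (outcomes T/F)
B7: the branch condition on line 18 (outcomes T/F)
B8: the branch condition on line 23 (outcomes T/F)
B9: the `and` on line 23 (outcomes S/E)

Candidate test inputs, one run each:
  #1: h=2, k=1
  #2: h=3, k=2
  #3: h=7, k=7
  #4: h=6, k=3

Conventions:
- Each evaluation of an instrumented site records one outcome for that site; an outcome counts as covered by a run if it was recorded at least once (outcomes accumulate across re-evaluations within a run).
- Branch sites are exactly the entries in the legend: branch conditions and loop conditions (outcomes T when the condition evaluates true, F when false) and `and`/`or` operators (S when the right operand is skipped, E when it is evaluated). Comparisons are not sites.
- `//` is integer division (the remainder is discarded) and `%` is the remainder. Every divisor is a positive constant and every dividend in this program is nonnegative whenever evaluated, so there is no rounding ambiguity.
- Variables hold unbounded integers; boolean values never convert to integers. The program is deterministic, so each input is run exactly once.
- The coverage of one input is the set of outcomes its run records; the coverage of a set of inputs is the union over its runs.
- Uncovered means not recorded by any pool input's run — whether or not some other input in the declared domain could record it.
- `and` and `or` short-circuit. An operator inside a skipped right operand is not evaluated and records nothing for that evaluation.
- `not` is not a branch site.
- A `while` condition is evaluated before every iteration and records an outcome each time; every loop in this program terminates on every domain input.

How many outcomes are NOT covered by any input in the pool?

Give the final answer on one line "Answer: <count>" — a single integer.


input #1, h=2, k=1: events B2->S, B1->T, B3->T, B6->F, B7->T, B9->E, B8->T; outcomes B1=T, B2=S, B3=T, B6=F, B7=T, B8=T, B9=E
input #2, h=3, k=2: events B2->S, B1->T, B3->T, B6->F, B7->T, B9->E, B8->T; outcomes B1=T, B2=S, B3=T, B6=F, B7=T, B8=T, B9=E
input #3, h=7, k=7: events B2->E, B1->F, B3->F, B4->F, B6->T, B6->T, B6->F, B7->F, B9->S, B8->F; outcomes B1=F, B2=E, B3=F, B4=F, B6=T, B6=F, B7=F, B8=F, B9=S
input #4, h=6, k=3: events B2->S, B1->T, B3->F, B4->T, B5->T, B6->T, B6->F, B7->F, B9->E, B8->F; outcomes B1=T, B2=S, B3=F, B4=T, B5=T, B6=T, B6=F, B7=F, B8=F, B9=E
union over the pool: B1=T, B1=F, B2=S, B2=E, B3=T, B3=F, B4=T, B4=F, B5=T, B6=T, B6=F, B7=T, B7=F, B8=T, B8=F, B9=S, B9=E
uncovered (1 of 18): B5=F
Answer: 1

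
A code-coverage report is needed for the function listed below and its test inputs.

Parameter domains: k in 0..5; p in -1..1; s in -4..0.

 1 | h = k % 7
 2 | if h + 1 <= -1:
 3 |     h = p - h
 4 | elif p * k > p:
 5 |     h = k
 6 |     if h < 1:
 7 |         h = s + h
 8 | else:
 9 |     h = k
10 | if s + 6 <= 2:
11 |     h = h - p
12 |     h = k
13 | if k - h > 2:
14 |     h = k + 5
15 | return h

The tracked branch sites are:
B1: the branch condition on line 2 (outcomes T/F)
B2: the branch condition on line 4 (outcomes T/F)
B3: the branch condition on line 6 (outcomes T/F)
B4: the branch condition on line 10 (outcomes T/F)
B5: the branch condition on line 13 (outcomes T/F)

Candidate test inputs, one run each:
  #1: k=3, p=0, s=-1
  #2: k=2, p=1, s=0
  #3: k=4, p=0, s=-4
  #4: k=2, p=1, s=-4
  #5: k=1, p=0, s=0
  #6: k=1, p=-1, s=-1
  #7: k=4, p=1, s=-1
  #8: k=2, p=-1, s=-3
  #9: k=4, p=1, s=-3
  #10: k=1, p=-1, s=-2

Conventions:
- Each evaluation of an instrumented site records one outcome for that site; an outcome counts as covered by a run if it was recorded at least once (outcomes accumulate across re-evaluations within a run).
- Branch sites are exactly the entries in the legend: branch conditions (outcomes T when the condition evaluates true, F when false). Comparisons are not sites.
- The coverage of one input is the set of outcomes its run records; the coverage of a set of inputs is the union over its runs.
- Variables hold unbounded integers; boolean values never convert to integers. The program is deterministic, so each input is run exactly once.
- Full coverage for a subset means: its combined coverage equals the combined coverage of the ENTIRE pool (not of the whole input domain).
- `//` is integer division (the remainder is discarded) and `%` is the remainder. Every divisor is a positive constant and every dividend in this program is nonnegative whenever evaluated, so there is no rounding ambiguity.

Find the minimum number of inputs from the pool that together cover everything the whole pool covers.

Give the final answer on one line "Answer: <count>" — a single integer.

run #1 (k=3, p=0, s=-1) runs B1->F, B2->F, B4->F, B5->F; records B1=F, B2=F, B4=F, B5=F
run #2 (k=2, p=1, s=0) runs B1->F, B2->T, B3->F, B4->F, B5->F; records B1=F, B2=T, B3=F, B4=F, B5=F
run #3 (k=4, p=0, s=-4) runs B1->F, B2->F, B4->T, B5->F; records B1=F, B2=F, B4=T, B5=F
run #4 (k=2, p=1, s=-4) runs B1->F, B2->T, B3->F, B4->T, B5->F; records B1=F, B2=T, B3=F, B4=T, B5=F
run #5 (k=1, p=0, s=0) runs B1->F, B2->F, B4->F, B5->F; records B1=F, B2=F, B4=F, B5=F
run #6 (k=1, p=-1, s=-1) runs B1->F, B2->F, B4->F, B5->F; records B1=F, B2=F, B4=F, B5=F
run #7 (k=4, p=1, s=-1) runs B1->F, B2->T, B3->F, B4->F, B5->F; records B1=F, B2=T, B3=F, B4=F, B5=F
run #8 (k=2, p=-1, s=-3) runs B1->F, B2->F, B4->F, B5->F; records B1=F, B2=F, B4=F, B5=F
run #9 (k=4, p=1, s=-3) runs B1->F, B2->T, B3->F, B4->F, B5->F; records B1=F, B2=T, B3=F, B4=F, B5=F
run #10 (k=1, p=-1, s=-2) runs B1->F, B2->F, B4->F, B5->F; records B1=F, B2=F, B4=F, B5=F
union over all inputs: B1=F, B2=T, B2=F, B3=F, B4=T, B4=F, B5=F (7 outcomes)
every size-1 subset falls short of the 7 outcomes (best: 5/7)
the canonical winner is {1, 4}: size 2, full 7-outcome coverage, earliest index list among size-2 covers

Answer: 2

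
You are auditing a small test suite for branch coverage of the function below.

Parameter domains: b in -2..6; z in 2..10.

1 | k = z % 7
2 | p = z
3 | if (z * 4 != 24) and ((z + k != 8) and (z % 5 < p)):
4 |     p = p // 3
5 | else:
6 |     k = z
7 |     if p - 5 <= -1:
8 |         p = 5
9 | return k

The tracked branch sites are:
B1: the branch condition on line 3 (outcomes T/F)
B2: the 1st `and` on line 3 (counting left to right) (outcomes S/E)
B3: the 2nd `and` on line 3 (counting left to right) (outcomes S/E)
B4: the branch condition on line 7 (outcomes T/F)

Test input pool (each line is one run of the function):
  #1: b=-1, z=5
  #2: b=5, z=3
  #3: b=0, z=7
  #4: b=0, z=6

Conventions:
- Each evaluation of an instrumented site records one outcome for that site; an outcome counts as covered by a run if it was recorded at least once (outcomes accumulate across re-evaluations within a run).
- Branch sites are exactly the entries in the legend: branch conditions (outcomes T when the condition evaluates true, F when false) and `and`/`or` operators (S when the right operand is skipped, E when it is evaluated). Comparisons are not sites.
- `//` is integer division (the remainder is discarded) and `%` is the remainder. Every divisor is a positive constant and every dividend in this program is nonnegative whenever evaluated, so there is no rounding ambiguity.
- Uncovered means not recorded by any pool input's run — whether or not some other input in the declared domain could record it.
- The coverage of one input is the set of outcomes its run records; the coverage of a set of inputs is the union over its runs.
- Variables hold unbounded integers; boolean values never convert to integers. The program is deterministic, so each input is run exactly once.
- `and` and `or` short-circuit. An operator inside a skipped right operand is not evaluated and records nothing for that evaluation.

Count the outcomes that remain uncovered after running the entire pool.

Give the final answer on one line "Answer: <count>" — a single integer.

run #1 (b=-1, z=5) runs B2->E, B3->E, B1->T; records B1=T, B2=E, B3=E
run #2 (b=5, z=3) runs B2->E, B3->E, B1->F, B4->T; records B1=F, B2=E, B3=E, B4=T
run #3 (b=0, z=7) runs B2->E, B3->E, B1->T; records B1=T, B2=E, B3=E
run #4 (b=0, z=6) runs B2->S, B1->F, B4->F; records B1=F, B2=S, B4=F
union over the pool: B1=T, B1=F, B2=S, B2=E, B3=E, B4=T, B4=F
uncovered (1 of 8): B3=S

Answer: 1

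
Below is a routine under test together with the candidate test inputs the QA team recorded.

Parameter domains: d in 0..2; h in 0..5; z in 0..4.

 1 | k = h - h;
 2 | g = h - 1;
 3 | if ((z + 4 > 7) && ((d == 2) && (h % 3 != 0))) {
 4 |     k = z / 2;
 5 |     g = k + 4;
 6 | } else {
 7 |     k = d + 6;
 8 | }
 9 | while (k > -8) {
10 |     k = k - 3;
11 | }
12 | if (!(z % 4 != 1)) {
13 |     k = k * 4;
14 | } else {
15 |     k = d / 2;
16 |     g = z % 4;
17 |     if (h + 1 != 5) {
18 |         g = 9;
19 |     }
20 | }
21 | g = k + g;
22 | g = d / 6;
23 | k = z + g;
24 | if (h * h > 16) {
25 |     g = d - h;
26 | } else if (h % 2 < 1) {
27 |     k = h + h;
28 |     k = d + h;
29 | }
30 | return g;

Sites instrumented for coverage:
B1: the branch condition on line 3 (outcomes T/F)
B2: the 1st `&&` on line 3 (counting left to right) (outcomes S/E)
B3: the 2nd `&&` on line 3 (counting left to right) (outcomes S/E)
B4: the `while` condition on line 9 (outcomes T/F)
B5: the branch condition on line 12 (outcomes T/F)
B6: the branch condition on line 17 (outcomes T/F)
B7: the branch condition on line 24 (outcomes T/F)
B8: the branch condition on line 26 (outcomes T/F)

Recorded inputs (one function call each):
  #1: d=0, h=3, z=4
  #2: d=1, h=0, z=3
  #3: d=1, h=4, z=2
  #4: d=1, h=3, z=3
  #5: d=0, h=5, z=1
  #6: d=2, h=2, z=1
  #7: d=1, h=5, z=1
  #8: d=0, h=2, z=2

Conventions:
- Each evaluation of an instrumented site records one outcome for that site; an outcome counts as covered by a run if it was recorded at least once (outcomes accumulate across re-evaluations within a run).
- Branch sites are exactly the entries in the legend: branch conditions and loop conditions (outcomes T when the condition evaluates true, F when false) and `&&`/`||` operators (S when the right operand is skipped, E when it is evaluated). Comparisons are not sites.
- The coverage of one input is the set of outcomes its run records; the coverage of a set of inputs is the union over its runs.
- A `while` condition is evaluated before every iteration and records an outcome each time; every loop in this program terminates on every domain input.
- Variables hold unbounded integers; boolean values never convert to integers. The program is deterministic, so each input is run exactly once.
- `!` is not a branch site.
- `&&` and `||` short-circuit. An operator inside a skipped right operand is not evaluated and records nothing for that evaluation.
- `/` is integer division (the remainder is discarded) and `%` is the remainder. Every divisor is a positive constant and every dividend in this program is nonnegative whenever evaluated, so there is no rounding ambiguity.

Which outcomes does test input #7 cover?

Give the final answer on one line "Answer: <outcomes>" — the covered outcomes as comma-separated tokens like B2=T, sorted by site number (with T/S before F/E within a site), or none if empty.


Event log for input #7 (d=1, h=5, z=1):
  B2->S, B1->F, B4->T, B4->T, B4->T, B4->T, B4->T, B4->F, B5->T, B7->T
collecting distinct outcomes: B1=F, B2=S, B4=T, B4=F, B5=T, B7=T
Answer: B1=F, B2=S, B4=T, B4=F, B5=T, B7=T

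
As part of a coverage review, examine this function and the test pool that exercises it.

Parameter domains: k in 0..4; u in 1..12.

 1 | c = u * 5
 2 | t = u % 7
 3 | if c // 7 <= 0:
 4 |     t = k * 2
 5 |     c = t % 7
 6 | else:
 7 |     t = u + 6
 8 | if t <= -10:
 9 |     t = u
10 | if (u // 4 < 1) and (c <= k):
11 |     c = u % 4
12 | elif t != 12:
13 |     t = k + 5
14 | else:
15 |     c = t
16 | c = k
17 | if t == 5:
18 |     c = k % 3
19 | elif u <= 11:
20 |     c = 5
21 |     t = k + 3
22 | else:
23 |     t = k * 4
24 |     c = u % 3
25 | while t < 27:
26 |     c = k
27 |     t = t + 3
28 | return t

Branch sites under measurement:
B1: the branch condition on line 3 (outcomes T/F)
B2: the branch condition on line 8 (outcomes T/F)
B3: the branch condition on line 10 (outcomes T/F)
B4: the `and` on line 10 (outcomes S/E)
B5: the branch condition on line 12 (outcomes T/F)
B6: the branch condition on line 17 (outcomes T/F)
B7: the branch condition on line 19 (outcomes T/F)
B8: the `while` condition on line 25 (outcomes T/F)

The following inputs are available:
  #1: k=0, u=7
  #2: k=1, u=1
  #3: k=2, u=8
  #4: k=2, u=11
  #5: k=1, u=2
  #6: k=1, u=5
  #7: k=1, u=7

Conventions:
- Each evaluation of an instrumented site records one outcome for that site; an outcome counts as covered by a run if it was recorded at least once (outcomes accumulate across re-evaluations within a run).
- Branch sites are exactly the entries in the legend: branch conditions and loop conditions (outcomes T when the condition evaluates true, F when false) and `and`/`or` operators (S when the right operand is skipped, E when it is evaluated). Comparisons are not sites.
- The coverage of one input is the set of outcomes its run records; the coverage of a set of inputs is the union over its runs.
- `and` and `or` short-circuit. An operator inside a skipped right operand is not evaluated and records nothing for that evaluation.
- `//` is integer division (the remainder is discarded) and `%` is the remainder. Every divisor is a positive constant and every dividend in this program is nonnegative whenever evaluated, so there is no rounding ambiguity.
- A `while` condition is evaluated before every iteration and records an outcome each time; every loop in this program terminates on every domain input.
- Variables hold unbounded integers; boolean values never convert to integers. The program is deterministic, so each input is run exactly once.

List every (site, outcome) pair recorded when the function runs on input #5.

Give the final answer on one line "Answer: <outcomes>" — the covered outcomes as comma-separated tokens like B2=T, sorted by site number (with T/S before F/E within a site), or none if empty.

Tracing the run of input #5 (k=1, u=2):
  B1->F, B2->F, B4->E, B3->F, B5->T, B6->F, B7->T, B8->T, B8->T, B8->T
  B8->T, B8->T, B8->T, B8->T, B8->T, B8->F
distinct outcomes covered: B1=F, B2=F, B3=F, B4=E, B5=T, B6=F, B7=T, B8=T, B8=F

Answer: B1=F, B2=F, B3=F, B4=E, B5=T, B6=F, B7=T, B8=T, B8=F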